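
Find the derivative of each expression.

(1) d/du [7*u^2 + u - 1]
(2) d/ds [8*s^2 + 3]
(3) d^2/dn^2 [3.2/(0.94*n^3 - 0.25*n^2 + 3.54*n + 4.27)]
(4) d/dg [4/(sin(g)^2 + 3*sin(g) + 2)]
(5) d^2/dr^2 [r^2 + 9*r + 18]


(1) = 14*u + 1
(2) = 16*s
(3) = ((1.6 - 18.048*n)*(0.94*n^3 - 0.25*n^2 + 3.54*n + 4.27) + 3.2*(2.82*n^2 - 0.5*n + 3.54)*(5.64*n^2 - 1.0*n + 7.08))/(0.94*n^3 - 0.25*n^2 + 3.54*n + 4.27)^3
(4) = -4*(2*sin(g) + 3)*cos(g)/(sin(g)^2 + 3*sin(g) + 2)^2
(5) = 2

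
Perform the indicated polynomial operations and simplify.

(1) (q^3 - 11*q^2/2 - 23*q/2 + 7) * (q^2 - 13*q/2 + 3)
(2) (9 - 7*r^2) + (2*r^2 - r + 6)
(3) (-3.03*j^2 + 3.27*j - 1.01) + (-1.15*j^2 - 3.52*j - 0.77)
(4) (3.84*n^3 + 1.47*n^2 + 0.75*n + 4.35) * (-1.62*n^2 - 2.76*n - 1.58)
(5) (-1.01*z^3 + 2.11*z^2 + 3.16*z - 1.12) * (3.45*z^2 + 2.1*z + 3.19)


(1) = q^5 - 12*q^4 + 109*q^3/4 + 261*q^2/4 - 80*q + 21
(2) = -5*r^2 - r + 15
(3) = -4.18*j^2 - 0.25*j - 1.78
(4) = -6.2208*n^5 - 12.9798*n^4 - 11.3394*n^3 - 11.4396*n^2 - 13.191*n - 6.873
(5) = -3.4845*z^5 + 5.1585*z^4 + 12.1111*z^3 + 9.5029*z^2 + 7.7284*z - 3.5728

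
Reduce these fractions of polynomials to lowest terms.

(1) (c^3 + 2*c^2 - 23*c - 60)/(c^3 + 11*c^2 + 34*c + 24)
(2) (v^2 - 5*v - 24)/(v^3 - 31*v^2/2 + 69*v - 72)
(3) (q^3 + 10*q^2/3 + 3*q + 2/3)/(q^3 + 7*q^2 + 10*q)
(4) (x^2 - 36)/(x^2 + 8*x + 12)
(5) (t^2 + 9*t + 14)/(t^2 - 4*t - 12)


(1) = (c^2 - 2*c - 15)/(c^2 + 7*c + 6)
(2) = (2*v + 6)/(2*v^2 - 15*v + 18)
(3) = (3*q^2 + 4*q + 1)/(3*q^2 + 15*q)
(4) = (x - 6)/(x + 2)
(5) = (t + 7)/(t - 6)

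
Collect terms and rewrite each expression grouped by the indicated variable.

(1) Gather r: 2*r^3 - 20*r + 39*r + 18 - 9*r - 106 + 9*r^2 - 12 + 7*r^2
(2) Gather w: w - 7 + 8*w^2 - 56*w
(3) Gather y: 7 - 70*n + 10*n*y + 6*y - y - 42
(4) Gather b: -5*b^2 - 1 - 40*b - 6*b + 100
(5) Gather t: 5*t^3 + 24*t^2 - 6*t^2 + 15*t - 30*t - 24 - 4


(1) = 2*r^3 + 16*r^2 + 10*r - 100
(2) = 8*w^2 - 55*w - 7
(3) = -70*n + y*(10*n + 5) - 35
(4) = -5*b^2 - 46*b + 99
(5) = 5*t^3 + 18*t^2 - 15*t - 28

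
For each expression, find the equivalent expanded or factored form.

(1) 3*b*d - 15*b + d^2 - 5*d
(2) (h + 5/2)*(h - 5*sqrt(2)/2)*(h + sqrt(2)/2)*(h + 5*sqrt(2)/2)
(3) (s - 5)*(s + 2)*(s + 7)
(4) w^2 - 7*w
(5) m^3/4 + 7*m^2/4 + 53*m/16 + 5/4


(1) = (3*b + d)*(d - 5)
(2) = h^4 + sqrt(2)*h^3/2 + 5*h^3/2 - 25*h^2/2 + 5*sqrt(2)*h^2/4 - 125*h/4 - 25*sqrt(2)*h/4 - 125*sqrt(2)/8
(3) = s^3 + 4*s^2 - 31*s - 70
(4) = w*(w - 7)
(5) = (m/4 + 1)*(m + 1/2)*(m + 5/2)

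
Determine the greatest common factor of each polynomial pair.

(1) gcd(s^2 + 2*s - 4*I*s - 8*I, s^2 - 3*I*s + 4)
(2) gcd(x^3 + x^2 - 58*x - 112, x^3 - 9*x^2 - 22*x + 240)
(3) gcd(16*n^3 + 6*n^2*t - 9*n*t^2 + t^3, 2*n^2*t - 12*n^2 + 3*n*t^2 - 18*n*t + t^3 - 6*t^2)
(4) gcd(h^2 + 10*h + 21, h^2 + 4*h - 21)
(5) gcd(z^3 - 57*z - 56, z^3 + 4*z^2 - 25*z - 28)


(1) = gcd((s + 2)*(s - 4*I), (s - 4*I)*(s + I)) = s - 4*I
(2) = gcd((x - 8)*(x + 2)*(x + 7), (x - 8)*(x - 6)*(x + 5)) = x - 8
(3) = gcd((-8*n + t)*(-2*n + t)*(n + t), (n + t)*(2*n + t)*(t - 6)) = n + t
(4) = h + 7
(5) = z^2 + 8*z + 7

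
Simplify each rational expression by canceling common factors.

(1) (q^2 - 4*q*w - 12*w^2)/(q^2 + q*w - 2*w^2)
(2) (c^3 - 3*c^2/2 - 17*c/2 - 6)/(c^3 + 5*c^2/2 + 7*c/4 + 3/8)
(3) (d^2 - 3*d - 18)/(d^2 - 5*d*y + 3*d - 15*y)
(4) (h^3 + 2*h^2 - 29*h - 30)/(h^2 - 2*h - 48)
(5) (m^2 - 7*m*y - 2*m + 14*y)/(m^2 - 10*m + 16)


(1) = (q - 6*w)/(q - w)
(2) = (4*c^2 - 12*c - 16)/(4*c^2 + 4*c + 1)
(3) = (6 - d)/(-d + 5*y)
(4) = (h^2 - 4*h - 5)/(h - 8)
(5) = (m - 7*y)/(m - 8)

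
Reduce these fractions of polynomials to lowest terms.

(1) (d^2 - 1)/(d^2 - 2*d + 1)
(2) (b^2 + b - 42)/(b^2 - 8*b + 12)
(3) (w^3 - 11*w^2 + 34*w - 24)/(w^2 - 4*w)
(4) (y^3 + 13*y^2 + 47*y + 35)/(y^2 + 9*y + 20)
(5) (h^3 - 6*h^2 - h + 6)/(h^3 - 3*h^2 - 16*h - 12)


(1) = (d + 1)/(d - 1)
(2) = (b + 7)/(b - 2)
(3) = (w^2 - 7*w + 6)/w
(4) = (y^2 + 8*y + 7)/(y + 4)
(5) = (h - 1)/(h + 2)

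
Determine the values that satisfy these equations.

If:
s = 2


Then:
s = 2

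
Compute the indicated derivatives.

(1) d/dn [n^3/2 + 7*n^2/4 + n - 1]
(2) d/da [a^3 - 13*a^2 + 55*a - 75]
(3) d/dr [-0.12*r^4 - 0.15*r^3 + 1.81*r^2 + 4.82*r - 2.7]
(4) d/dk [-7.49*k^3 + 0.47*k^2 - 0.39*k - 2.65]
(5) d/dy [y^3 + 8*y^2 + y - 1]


(1) = 3*n^2/2 + 7*n/2 + 1
(2) = 3*a^2 - 26*a + 55
(3) = -0.48*r^3 - 0.45*r^2 + 3.62*r + 4.82
(4) = -22.47*k^2 + 0.94*k - 0.39
(5) = 3*y^2 + 16*y + 1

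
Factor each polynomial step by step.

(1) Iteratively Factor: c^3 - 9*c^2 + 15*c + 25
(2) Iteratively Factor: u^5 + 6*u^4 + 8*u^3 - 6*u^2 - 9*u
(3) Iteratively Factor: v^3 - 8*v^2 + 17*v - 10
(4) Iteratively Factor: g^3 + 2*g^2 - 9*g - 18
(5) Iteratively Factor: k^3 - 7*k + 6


(1) = (c + 1)*(c^2 - 10*c + 25) = (c - 5)*(c + 1)*(c - 5)
(2) = (u + 3)*(u^4 + 3*u^3 - u^2 - 3*u) = u*(u + 3)*(u^3 + 3*u^2 - u - 3) = u*(u - 1)*(u + 3)*(u^2 + 4*u + 3) = u*(u - 1)*(u + 3)^2*(u + 1)
(3) = (v - 1)*(v^2 - 7*v + 10) = (v - 5)*(v - 1)*(v - 2)
(4) = (g - 3)*(g^2 + 5*g + 6) = (g - 3)*(g + 3)*(g + 2)
(5) = (k - 2)*(k^2 + 2*k - 3) = (k - 2)*(k + 3)*(k - 1)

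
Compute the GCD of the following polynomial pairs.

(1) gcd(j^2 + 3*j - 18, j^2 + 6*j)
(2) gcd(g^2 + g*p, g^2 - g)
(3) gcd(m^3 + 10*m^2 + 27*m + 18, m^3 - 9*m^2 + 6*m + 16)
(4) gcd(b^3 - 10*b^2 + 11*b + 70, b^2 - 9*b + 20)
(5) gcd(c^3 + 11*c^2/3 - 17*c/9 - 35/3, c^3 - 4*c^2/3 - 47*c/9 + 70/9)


(1) = j + 6
(2) = gcd(g*(g + p), g*(g - 1)) = g
(3) = m + 1
(4) = b - 5
(5) = gcd((c - 5/3)*(c + 7/3)*(c + 3), (c - 2)*(c - 5/3)*(c + 7/3)) = c^2 + 2*c/3 - 35/9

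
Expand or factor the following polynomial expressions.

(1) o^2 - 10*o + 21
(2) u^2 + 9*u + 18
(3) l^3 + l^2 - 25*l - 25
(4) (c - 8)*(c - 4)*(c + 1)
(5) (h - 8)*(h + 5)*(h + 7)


(1) = (o - 7)*(o - 3)
(2) = (u + 3)*(u + 6)
(3) = (l - 5)*(l + 1)*(l + 5)
(4) = c^3 - 11*c^2 + 20*c + 32
(5) = h^3 + 4*h^2 - 61*h - 280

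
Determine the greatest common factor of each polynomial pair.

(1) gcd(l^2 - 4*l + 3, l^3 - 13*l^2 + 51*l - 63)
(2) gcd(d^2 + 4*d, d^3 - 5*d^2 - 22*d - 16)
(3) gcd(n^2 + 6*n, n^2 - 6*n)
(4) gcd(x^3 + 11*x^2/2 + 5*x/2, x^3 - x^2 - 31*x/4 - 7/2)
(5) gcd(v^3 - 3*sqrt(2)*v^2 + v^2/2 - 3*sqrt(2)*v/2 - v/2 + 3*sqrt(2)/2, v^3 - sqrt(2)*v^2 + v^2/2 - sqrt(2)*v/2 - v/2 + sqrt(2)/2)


(1) = l - 3
(2) = 1
(3) = gcd(n*(n + 6), n*(n - 6)) = n
(4) = x + 1/2
(5) = v^2 + v/2 - 1/2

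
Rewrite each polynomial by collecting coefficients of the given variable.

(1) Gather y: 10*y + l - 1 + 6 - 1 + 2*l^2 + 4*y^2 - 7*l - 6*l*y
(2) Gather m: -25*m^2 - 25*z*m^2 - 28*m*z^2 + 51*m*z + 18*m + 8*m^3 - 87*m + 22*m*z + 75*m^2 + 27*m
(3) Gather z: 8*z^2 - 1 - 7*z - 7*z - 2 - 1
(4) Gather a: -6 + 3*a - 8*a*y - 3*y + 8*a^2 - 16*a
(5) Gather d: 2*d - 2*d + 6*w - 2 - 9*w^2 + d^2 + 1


(1) = 2*l^2 - 6*l + 4*y^2 + y*(10 - 6*l) + 4
(2) = 8*m^3 + m^2*(50 - 25*z) + m*(-28*z^2 + 73*z - 42)
(3) = 8*z^2 - 14*z - 4
(4) = 8*a^2 + a*(-8*y - 13) - 3*y - 6
(5) = d^2 - 9*w^2 + 6*w - 1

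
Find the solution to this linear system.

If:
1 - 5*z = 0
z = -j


Then:
j = -1/5
z = 1/5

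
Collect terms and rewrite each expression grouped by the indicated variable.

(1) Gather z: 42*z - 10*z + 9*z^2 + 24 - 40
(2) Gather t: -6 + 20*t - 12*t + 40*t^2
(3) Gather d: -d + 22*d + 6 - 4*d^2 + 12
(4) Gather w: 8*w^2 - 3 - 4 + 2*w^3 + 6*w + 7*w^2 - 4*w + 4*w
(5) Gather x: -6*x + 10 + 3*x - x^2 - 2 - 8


(1) = 9*z^2 + 32*z - 16
(2) = 40*t^2 + 8*t - 6
(3) = -4*d^2 + 21*d + 18
(4) = 2*w^3 + 15*w^2 + 6*w - 7
(5) = -x^2 - 3*x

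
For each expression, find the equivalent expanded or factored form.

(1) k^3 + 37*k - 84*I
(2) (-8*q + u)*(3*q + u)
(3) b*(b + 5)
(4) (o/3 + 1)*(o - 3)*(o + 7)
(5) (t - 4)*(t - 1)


(1) = (k - 4*I)*(k - 3*I)*(k + 7*I)
(2) = -24*q^2 - 5*q*u + u^2
(3) = b^2 + 5*b
(4) = o^3/3 + 7*o^2/3 - 3*o - 21
(5) = t^2 - 5*t + 4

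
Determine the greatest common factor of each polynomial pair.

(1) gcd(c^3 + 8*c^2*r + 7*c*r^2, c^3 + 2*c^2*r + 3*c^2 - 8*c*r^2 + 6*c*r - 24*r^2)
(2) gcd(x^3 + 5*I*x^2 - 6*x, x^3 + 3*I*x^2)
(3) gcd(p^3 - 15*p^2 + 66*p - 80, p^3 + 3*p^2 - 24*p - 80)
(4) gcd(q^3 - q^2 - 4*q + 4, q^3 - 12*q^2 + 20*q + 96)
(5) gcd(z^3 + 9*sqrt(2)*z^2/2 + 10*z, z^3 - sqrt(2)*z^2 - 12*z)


(1) = gcd(c*(c + r)*(c + 7*r), (c + 3)*(c - 2*r)*(c + 4*r)) = 1
(2) = gcd(x*(x + 2*I)*(x + 3*I), x^2*(x + 3*I)) = x^2 + 3*I*x
(3) = p - 5
(4) = q + 2
(5) = gcd(z*(z + 2*sqrt(2))*(z + 5*sqrt(2)/2), z*(z - 3*sqrt(2))*(z + 2*sqrt(2))) = z^2 + 2*sqrt(2)*z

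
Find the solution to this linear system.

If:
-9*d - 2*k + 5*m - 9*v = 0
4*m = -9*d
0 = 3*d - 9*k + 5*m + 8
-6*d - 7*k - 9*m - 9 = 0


Then:
d = 137/186
k = 53/248
m = -411/248
v = -3805/2232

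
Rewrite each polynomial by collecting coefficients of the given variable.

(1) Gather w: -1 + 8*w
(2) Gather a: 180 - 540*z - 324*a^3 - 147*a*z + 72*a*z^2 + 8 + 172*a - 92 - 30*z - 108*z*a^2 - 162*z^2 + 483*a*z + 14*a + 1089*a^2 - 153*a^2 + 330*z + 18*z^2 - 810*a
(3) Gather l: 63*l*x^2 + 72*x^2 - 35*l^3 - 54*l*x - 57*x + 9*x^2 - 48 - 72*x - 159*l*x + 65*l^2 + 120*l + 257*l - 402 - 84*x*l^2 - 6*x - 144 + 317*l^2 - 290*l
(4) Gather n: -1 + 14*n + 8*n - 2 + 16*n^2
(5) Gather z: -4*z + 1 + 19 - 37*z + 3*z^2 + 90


(1) = 8*w - 1
(2) = -324*a^3 + a^2*(936 - 108*z) + a*(72*z^2 + 336*z - 624) - 144*z^2 - 240*z + 96
(3) = -35*l^3 + l^2*(382 - 84*x) + l*(63*x^2 - 213*x + 87) + 81*x^2 - 135*x - 594
(4) = 16*n^2 + 22*n - 3
(5) = 3*z^2 - 41*z + 110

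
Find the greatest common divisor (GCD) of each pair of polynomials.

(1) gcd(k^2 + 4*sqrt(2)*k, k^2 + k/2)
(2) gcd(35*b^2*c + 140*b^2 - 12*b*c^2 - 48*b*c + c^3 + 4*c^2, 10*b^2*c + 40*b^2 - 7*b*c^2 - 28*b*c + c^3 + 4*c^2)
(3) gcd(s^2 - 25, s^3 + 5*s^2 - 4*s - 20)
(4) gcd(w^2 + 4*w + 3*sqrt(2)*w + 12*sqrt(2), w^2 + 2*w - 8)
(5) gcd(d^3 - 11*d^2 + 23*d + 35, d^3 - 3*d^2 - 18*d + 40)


(1) = gcd(k*(k + 4*sqrt(2)), k*(k + 1/2)) = k
(2) = 5*b*c + 20*b - c^2 - 4*c
(3) = s + 5
(4) = w + 4
(5) = d - 5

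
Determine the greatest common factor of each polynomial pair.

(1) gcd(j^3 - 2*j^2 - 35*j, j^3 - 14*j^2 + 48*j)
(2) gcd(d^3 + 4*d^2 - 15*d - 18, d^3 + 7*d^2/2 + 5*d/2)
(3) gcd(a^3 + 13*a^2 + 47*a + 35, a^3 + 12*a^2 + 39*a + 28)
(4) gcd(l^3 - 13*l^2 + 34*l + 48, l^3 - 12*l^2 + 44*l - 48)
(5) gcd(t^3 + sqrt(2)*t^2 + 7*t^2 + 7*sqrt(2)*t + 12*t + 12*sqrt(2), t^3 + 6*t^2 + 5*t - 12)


(1) = gcd(j*(j - 7)*(j + 5), j*(j - 8)*(j - 6)) = j
(2) = gcd((d - 3)*(d + 1)*(d + 6), d*(d + 1)*(d + 5/2)) = d + 1
(3) = gcd((a + 1)*(a + 5)*(a + 7), (a + 1)*(a + 4)*(a + 7)) = a^2 + 8*a + 7
(4) = l - 6
(5) = gcd((t + 3)*(t + 4)*(t + sqrt(2)), (t - 1)*(t + 3)*(t + 4)) = t^2 + 7*t + 12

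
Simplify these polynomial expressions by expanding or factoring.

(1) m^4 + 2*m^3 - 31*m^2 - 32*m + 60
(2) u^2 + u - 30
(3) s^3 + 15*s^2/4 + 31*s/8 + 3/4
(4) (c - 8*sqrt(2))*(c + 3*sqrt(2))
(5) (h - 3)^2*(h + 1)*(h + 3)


(1) = (m - 5)*(m - 1)*(m + 2)*(m + 6)
(2) = (u - 5)*(u + 6)
(3) = (s + 1/4)*(s + 3/2)*(s + 2)
(4) = c^2 - 5*sqrt(2)*c - 48
(5) = h^4 - 2*h^3 - 12*h^2 + 18*h + 27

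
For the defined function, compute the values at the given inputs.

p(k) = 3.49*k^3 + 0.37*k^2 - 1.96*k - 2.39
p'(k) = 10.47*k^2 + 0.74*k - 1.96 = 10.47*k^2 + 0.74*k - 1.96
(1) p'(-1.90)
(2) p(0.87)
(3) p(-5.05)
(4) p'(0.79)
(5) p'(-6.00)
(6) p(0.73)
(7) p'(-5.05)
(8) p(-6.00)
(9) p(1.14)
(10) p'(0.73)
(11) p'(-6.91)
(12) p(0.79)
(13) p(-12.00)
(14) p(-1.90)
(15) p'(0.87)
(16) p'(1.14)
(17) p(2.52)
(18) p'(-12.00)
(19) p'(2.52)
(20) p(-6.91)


(1) = 34.43
(2) = -1.52
(3) = -432.52
(4) = 5.16
(5) = 370.52
(6) = -2.27
(7) = 261.31
(8) = -731.15
(9) = 1.03
(10) = 4.16
(11) = 492.85
(12) = -1.99
(13) = -5956.31
(14) = -21.27
(15) = 6.61
(16) = 12.49
(17) = 50.87
(18) = 1496.84
(19) = 66.39
(20) = -1122.67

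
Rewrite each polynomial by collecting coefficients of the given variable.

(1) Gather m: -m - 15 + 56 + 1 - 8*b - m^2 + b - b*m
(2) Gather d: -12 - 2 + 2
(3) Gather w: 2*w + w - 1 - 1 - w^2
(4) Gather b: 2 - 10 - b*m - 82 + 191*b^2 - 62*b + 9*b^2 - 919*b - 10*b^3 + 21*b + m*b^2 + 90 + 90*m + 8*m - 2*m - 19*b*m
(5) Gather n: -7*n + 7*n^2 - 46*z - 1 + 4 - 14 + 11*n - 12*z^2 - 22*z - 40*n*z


(1) = -7*b - m^2 + m*(-b - 1) + 42
(2) = -12
(3) = -w^2 + 3*w - 2
(4) = -10*b^3 + b^2*(m + 200) + b*(-20*m - 960) + 96*m
(5) = 7*n^2 + n*(4 - 40*z) - 12*z^2 - 68*z - 11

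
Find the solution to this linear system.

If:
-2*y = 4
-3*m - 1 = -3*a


Then:
a = m + 1/3
y = -2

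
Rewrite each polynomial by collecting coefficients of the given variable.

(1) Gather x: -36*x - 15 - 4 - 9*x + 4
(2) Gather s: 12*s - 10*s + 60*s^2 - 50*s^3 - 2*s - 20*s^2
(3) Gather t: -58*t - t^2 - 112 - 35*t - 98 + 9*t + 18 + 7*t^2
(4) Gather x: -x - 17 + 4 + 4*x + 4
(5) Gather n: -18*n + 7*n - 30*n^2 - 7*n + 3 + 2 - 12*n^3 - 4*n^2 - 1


(1) = -45*x - 15
(2) = -50*s^3 + 40*s^2
(3) = 6*t^2 - 84*t - 192
(4) = 3*x - 9
(5) = -12*n^3 - 34*n^2 - 18*n + 4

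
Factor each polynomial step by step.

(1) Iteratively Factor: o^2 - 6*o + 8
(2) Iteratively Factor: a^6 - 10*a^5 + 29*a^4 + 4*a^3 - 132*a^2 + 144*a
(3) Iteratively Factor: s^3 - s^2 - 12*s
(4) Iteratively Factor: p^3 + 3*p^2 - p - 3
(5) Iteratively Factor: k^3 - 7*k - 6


(1) = (o - 4)*(o - 2)
(2) = (a - 2)*(a^5 - 8*a^4 + 13*a^3 + 30*a^2 - 72*a) = (a - 3)*(a - 2)*(a^4 - 5*a^3 - 2*a^2 + 24*a) = (a - 3)^2*(a - 2)*(a^3 - 2*a^2 - 8*a) = (a - 4)*(a - 3)^2*(a - 2)*(a^2 + 2*a) = a*(a - 4)*(a - 3)^2*(a - 2)*(a + 2)
(3) = (s - 4)*(s^2 + 3*s) = s*(s - 4)*(s + 3)
(4) = (p - 1)*(p^2 + 4*p + 3) = (p - 1)*(p + 1)*(p + 3)
(5) = (k + 1)*(k^2 - k - 6) = (k + 1)*(k + 2)*(k - 3)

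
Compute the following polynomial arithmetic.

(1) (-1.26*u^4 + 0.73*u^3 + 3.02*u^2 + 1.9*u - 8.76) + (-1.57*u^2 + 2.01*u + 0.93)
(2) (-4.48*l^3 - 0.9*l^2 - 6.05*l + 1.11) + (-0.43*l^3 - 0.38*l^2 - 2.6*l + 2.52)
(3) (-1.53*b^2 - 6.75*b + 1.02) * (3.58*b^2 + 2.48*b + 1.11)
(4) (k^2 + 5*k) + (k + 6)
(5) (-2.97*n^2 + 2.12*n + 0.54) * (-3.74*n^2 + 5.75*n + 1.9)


(1) = -1.26*u^4 + 0.73*u^3 + 1.45*u^2 + 3.91*u - 7.83
(2) = -4.91*l^3 - 1.28*l^2 - 8.65*l + 3.63
(3) = -5.4774*b^4 - 27.9594*b^3 - 14.7867*b^2 - 4.9629*b + 1.1322
(4) = k^2 + 6*k + 6
(5) = 11.1078*n^4 - 25.0063*n^3 + 4.5274*n^2 + 7.133*n + 1.026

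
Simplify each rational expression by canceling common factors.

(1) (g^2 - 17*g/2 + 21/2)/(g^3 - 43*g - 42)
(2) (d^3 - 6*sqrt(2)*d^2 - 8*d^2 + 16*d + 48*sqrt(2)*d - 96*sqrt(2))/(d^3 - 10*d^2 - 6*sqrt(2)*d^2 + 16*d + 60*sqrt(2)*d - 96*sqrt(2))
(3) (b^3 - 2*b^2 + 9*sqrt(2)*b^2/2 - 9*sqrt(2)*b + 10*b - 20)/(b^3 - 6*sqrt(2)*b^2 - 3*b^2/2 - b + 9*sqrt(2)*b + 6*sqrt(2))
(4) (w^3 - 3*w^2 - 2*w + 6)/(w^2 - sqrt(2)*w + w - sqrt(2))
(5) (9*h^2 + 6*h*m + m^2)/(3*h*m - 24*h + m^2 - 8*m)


(1) = (2*g - 3)/(2*g^2 + 14*g + 12)
(2) = (d^2 - 8*d + 16)/(d^2 - 10*d + 16)
(3) = (4*b^2 + 18*sqrt(2)*b + 40)/(4*b^2 + b*(2 - 24*sqrt(2)) - 12*sqrt(2))
(4) = (w^2 + w*(-3 + sqrt(2)) - 3*sqrt(2))/(w + 1)
(5) = (3*h + m)/(m - 8)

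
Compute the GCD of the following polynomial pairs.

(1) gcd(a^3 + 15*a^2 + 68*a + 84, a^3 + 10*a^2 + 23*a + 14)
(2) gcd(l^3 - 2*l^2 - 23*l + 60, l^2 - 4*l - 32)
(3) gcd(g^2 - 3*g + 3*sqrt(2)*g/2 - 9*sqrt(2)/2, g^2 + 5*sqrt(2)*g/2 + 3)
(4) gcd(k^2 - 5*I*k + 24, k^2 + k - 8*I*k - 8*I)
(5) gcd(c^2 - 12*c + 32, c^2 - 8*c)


(1) = a^2 + 9*a + 14
(2) = 1
(3) = gcd((g - 3)*(g + 3*sqrt(2)/2), (g + sqrt(2))*(g + 3*sqrt(2)/2)) = g + 3*sqrt(2)/2
(4) = k - 8*I
(5) = c - 8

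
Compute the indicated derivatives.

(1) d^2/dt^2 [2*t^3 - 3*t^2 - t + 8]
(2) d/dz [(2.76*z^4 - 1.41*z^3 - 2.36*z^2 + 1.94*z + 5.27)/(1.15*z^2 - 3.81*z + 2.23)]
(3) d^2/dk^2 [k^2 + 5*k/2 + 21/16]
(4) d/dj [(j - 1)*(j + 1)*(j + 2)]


(1) = 12*t - 6
(2) = (6.348*z^5 - 33.1683*z^4 + 35.3634*z^3 - 2.6723*z^2 - 22.6466*z + 24.4049)/(1.3225*z^4 - 8.763*z^3 + 19.6451*z^2 - 16.9926*z + 4.9729)
(3) = 2
(4) = 3*j^2 + 4*j - 1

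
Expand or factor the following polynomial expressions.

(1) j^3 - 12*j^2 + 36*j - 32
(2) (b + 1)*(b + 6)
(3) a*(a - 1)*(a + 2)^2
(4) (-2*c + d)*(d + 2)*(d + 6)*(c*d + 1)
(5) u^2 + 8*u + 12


(1) = (j - 8)*(j - 2)^2
(2) = b^2 + 7*b + 6
(3) = a^4 + 3*a^3 - 4*a
(4) = -2*c^2*d^3 - 16*c^2*d^2 - 24*c^2*d + c*d^4 + 8*c*d^3 + 10*c*d^2 - 16*c*d - 24*c + d^3 + 8*d^2 + 12*d
(5) = (u + 2)*(u + 6)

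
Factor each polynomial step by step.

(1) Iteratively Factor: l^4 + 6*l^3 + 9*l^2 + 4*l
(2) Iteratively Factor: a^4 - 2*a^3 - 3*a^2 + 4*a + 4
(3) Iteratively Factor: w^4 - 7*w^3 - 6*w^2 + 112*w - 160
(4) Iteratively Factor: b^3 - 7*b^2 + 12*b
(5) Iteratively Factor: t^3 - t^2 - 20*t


(1) = (l + 4)*(l^3 + 2*l^2 + l) = (l + 1)*(l + 4)*(l^2 + l) = l*(l + 1)*(l + 4)*(l + 1)
(2) = (a - 2)*(a^3 - 3*a - 2) = (a - 2)*(a + 1)*(a^2 - a - 2) = (a - 2)*(a + 1)^2*(a - 2)
(3) = (w - 2)*(w^3 - 5*w^2 - 16*w + 80) = (w - 4)*(w - 2)*(w^2 - w - 20) = (w - 4)*(w - 2)*(w + 4)*(w - 5)
(4) = (b - 4)*(b^2 - 3*b) = (b - 4)*(b - 3)*(b)
(5) = (t + 4)*(t^2 - 5*t) = (t - 5)*(t + 4)*(t)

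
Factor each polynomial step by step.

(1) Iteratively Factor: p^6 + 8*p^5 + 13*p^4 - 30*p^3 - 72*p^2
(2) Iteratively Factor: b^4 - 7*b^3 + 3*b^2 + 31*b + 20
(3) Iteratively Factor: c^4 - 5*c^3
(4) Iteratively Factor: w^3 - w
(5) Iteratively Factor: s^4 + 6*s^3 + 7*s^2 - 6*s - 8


(1) = (p)*(p^5 + 8*p^4 + 13*p^3 - 30*p^2 - 72*p) = p*(p + 3)*(p^4 + 5*p^3 - 2*p^2 - 24*p) = p*(p + 3)*(p + 4)*(p^3 + p^2 - 6*p) = p*(p + 3)^2*(p + 4)*(p^2 - 2*p) = p^2*(p + 3)^2*(p + 4)*(p - 2)
(2) = (b - 4)*(b^3 - 3*b^2 - 9*b - 5) = (b - 5)*(b - 4)*(b^2 + 2*b + 1) = (b - 5)*(b - 4)*(b + 1)*(b + 1)
(3) = (c)*(c^3 - 5*c^2) = c^2*(c^2 - 5*c) = c^3*(c - 5)
(4) = (w + 1)*(w^2 - w) = (w - 1)*(w + 1)*(w)
(5) = (s + 1)*(s^3 + 5*s^2 + 2*s - 8) = (s + 1)*(s + 4)*(s^2 + s - 2) = (s - 1)*(s + 1)*(s + 4)*(s + 2)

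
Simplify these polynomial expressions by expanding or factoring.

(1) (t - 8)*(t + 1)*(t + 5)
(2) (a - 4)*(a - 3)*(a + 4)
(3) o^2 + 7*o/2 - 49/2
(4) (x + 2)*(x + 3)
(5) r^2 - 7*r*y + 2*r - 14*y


(1) = t^3 - 2*t^2 - 43*t - 40
(2) = a^3 - 3*a^2 - 16*a + 48
(3) = (o - 7/2)*(o + 7)
(4) = x^2 + 5*x + 6
(5) = (r + 2)*(r - 7*y)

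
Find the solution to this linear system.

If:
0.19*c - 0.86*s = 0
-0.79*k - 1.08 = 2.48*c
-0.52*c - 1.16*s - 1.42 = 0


Then:
c = -1.83
k = 4.38
s = -0.40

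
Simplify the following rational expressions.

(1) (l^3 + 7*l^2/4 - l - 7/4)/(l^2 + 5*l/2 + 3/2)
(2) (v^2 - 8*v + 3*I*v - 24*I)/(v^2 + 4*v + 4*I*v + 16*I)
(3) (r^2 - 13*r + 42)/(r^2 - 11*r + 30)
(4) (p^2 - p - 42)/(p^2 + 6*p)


(1) = (4*l^2 + 3*l - 7)/(4*l + 6)
(2) = (v^2 + v*(-8 + 3*I) - 24*I)/(v^2 + v*(4 + 4*I) + 16*I)
(3) = (r - 7)/(r - 5)
(4) = (p - 7)/p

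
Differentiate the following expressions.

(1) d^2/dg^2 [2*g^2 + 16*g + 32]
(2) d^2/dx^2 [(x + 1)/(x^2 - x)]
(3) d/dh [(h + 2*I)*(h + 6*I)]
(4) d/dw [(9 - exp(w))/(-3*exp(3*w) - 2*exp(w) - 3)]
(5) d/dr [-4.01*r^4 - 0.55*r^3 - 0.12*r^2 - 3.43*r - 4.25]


(1) = 4
(2) = 2*(-3*x^2*(x - 1) + (x + 1)*(2*x - 1)^2)/(x^3*(x - 1)^3)
(3) = 2*h + 8*I
(4) = (-(exp(w) - 9)*(9*exp(2*w) + 2) + 3*exp(3*w) + 2*exp(w) + 3)*exp(w)/(3*exp(3*w) + 2*exp(w) + 3)^2
(5) = -16.04*r^3 - 1.65*r^2 - 0.24*r - 3.43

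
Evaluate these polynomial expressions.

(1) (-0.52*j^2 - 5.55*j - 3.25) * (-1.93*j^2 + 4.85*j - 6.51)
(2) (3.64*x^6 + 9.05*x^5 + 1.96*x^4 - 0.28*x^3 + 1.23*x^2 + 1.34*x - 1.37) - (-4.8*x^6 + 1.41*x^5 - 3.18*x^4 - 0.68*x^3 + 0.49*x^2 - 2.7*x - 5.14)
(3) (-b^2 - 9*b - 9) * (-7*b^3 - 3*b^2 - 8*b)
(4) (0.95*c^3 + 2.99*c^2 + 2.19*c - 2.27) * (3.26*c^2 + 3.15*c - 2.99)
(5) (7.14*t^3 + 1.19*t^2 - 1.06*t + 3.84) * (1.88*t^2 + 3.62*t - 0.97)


(1) = 1.0036*j^4 + 8.1895*j^3 - 17.2598*j^2 + 20.368*j + 21.1575
(2) = 8.44*x^6 + 7.64*x^5 + 5.14*x^4 + 0.4*x^3 + 0.74*x^2 + 4.04*x + 3.77
(3) = 7*b^5 + 66*b^4 + 98*b^3 + 99*b^2 + 72*b
(4) = 3.097*c^5 + 12.7399*c^4 + 13.7174*c^3 - 9.4418*c^2 - 13.6986*c + 6.7873
(5) = 13.4232*t^5 + 28.084*t^4 - 4.6108*t^3 + 2.2277*t^2 + 14.929*t - 3.7248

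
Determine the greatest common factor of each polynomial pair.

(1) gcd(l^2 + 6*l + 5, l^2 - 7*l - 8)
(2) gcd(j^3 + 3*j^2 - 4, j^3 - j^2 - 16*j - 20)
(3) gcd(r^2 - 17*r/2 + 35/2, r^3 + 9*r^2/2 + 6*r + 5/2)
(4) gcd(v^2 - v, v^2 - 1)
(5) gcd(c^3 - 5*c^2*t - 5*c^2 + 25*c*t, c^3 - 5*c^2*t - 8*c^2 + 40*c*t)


(1) = gcd((l + 1)*(l + 5), (l - 8)*(l + 1)) = l + 1
(2) = j^2 + 4*j + 4
(3) = 1
(4) = v - 1
(5) = gcd(c*(c - 5)*(c - 5*t), c*(c - 8)*(c - 5*t)) = -c^2 + 5*c*t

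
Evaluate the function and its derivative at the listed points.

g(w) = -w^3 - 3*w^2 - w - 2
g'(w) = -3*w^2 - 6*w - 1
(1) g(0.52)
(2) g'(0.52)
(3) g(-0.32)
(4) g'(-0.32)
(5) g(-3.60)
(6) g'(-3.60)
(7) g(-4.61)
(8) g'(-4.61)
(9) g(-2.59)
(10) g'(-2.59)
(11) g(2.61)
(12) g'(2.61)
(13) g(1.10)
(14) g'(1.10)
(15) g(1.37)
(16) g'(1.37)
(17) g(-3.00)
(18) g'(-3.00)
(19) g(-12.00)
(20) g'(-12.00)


(1) = -3.47
(2) = -4.93
(3) = -1.95
(4) = 0.61
(5) = 9.38
(6) = -18.28
(7) = 36.83
(8) = -37.10
(9) = -2.16
(10) = -5.58
(11) = -42.83
(12) = -37.10
(13) = -8.06
(14) = -11.23
(15) = -11.57
(16) = -14.85
(17) = 1.00
(18) = -10.00
(19) = 1306.00
(20) = -361.00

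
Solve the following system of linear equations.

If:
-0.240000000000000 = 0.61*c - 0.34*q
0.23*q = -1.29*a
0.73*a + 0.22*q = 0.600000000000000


Then:
a = -1.19
c = 3.33
q = 6.68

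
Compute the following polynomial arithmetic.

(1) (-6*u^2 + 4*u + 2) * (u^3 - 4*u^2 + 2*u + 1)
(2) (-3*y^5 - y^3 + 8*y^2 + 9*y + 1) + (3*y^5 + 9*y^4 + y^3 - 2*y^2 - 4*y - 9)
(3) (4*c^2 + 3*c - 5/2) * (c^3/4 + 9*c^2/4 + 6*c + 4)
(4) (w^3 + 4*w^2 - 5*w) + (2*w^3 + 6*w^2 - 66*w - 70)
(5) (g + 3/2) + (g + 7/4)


(1) = -6*u^5 + 28*u^4 - 26*u^3 - 6*u^2 + 8*u + 2
(2) = 9*y^4 + 6*y^2 + 5*y - 8
(3) = c^5 + 39*c^4/4 + 241*c^3/8 + 227*c^2/8 - 3*c - 10
(4) = 3*w^3 + 10*w^2 - 71*w - 70
(5) = 2*g + 13/4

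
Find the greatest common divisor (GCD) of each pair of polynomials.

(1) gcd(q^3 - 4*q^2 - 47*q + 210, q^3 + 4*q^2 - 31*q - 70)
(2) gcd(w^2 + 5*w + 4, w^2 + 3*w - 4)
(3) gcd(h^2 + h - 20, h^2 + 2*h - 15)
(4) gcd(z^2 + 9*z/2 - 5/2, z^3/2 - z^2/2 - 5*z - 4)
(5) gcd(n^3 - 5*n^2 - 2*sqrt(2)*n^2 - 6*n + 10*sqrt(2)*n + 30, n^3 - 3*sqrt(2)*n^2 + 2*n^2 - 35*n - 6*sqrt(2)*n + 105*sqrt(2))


(1) = gcd((q - 6)*(q - 5)*(q + 7), (q - 5)*(q + 2)*(q + 7)) = q^2 + 2*q - 35
(2) = w + 4
(3) = gcd((h - 4)*(h + 5), (h - 3)*(h + 5)) = h + 5
(4) = 1
(5) = gcd((n - 5)*(n - 3*sqrt(2))*(n + sqrt(2)), (n - 5)*(n + 7)*(n - 3*sqrt(2))) = n^2 + n*(-5 - 3*sqrt(2)) + 15*sqrt(2)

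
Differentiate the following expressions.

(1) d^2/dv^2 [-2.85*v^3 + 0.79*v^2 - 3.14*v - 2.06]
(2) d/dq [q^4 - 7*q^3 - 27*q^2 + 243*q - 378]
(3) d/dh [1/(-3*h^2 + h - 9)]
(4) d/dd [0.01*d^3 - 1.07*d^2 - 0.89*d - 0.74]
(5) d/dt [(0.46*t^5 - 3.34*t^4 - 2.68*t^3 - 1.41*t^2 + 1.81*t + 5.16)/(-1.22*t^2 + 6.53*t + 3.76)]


(1) = 1.58 - 17.1*v
(2) = 4*q^3 - 21*q^2 - 54*q + 243
(3) = (6*h - 1)/(3*h^2 - h + 9)^2
(4) = 0.03*d^2 - 2.14*d - 0.89
(5) = (-1.6836*t^6 + 20.1648*t^5 - 53.513*t^4 - 85.2344*t^3 - 37.2295*t^2 + 1.9872*t - 26.8892)/(1.4884*t^4 - 15.9332*t^3 + 33.4665*t^2 + 49.1056*t + 14.1376)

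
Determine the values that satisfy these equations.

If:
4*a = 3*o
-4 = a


Then:
a = -4
o = -16/3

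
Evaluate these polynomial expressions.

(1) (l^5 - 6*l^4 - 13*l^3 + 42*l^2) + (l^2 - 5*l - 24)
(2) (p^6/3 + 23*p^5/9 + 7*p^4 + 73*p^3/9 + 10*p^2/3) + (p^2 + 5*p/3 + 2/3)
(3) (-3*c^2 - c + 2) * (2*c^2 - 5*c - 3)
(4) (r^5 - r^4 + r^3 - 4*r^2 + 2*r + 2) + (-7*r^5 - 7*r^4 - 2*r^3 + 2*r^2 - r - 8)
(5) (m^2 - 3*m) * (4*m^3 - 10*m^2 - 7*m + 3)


(1) = l^5 - 6*l^4 - 13*l^3 + 43*l^2 - 5*l - 24
(2) = p^6/3 + 23*p^5/9 + 7*p^4 + 73*p^3/9 + 13*p^2/3 + 5*p/3 + 2/3
(3) = -6*c^4 + 13*c^3 + 18*c^2 - 7*c - 6
(4) = -6*r^5 - 8*r^4 - r^3 - 2*r^2 + r - 6
(5) = 4*m^5 - 22*m^4 + 23*m^3 + 24*m^2 - 9*m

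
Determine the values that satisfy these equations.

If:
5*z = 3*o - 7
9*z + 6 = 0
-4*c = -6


Then:
c = 3/2
o = 11/9
z = -2/3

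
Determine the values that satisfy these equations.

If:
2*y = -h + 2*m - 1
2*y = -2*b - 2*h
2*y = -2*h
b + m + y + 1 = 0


Then:
b = 0
h = 1
m = 0
y = -1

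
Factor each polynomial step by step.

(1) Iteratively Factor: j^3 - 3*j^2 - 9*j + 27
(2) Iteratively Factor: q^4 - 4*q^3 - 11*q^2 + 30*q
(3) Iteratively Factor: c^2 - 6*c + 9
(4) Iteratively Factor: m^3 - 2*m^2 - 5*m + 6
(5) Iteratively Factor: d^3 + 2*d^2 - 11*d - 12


(1) = (j - 3)*(j^2 - 9) = (j - 3)*(j + 3)*(j - 3)
(2) = (q)*(q^3 - 4*q^2 - 11*q + 30) = q*(q + 3)*(q^2 - 7*q + 10) = q*(q - 5)*(q + 3)*(q - 2)
(3) = (c - 3)*(c - 3)
(4) = (m - 3)*(m^2 + m - 2) = (m - 3)*(m - 1)*(m + 2)
(5) = (d + 4)*(d^2 - 2*d - 3) = (d - 3)*(d + 4)*(d + 1)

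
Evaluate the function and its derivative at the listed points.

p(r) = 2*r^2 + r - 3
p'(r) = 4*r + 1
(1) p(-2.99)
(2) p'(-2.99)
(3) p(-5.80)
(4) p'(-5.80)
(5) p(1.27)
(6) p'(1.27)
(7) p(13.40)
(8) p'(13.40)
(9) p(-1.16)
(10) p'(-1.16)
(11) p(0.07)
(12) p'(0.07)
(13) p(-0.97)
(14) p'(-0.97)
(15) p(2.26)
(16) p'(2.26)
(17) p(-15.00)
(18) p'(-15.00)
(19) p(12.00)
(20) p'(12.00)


(1) = 11.89
(2) = -10.96
(3) = 58.48
(4) = -22.20
(5) = 1.50
(6) = 6.08
(7) = 369.52
(8) = 54.60
(9) = -1.47
(10) = -3.64
(11) = -2.92
(12) = 1.28
(13) = -2.09
(14) = -2.88
(15) = 9.48
(16) = 10.04
(17) = 432.00
(18) = -59.00
(19) = 297.00
(20) = 49.00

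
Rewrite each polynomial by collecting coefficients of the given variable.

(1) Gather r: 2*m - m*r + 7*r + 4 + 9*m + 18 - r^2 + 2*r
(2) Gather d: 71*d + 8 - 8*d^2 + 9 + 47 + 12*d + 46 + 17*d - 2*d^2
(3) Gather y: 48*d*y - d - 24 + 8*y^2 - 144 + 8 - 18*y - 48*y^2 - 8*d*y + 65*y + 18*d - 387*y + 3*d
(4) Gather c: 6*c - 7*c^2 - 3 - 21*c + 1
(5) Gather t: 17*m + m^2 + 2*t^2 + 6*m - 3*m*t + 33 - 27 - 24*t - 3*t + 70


(1) = 11*m - r^2 + r*(9 - m) + 22
(2) = -10*d^2 + 100*d + 110
(3) = 20*d - 40*y^2 + y*(40*d - 340) - 160
(4) = -7*c^2 - 15*c - 2
(5) = m^2 + 23*m + 2*t^2 + t*(-3*m - 27) + 76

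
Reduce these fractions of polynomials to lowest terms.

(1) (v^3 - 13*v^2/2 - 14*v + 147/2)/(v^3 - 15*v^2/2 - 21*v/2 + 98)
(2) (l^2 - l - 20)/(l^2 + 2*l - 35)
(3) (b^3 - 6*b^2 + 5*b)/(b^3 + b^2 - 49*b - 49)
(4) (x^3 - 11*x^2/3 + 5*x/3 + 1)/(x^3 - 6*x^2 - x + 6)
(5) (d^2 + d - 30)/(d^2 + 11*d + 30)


(1) = (v - 3)/(v - 4)
(2) = (l + 4)/(l + 7)
(3) = (b^3 - 6*b^2 + 5*b)/(b^3 + b^2 - 49*b - 49)
(4) = (3*x^2 - 8*x - 3)/(3*x^2 - 15*x - 18)
(5) = (d - 5)/(d + 5)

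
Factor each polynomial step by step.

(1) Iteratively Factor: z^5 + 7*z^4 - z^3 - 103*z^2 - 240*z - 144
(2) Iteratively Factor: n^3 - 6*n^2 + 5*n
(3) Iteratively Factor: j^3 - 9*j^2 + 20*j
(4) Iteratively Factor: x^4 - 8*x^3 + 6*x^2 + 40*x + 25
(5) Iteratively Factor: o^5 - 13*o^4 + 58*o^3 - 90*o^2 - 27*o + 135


(1) = (z + 3)*(z^4 + 4*z^3 - 13*z^2 - 64*z - 48) = (z + 3)^2*(z^3 + z^2 - 16*z - 16) = (z - 4)*(z + 3)^2*(z^2 + 5*z + 4) = (z - 4)*(z + 1)*(z + 3)^2*(z + 4)
(2) = (n - 1)*(n^2 - 5*n) = (n - 5)*(n - 1)*(n)
(3) = (j - 4)*(j^2 - 5*j) = j*(j - 4)*(j - 5)
(4) = (x + 1)*(x^3 - 9*x^2 + 15*x + 25) = (x - 5)*(x + 1)*(x^2 - 4*x - 5) = (x - 5)*(x + 1)^2*(x - 5)
(5) = (o - 3)*(o^4 - 10*o^3 + 28*o^2 - 6*o - 45) = (o - 3)*(o + 1)*(o^3 - 11*o^2 + 39*o - 45) = (o - 3)^2*(o + 1)*(o^2 - 8*o + 15) = (o - 3)^3*(o + 1)*(o - 5)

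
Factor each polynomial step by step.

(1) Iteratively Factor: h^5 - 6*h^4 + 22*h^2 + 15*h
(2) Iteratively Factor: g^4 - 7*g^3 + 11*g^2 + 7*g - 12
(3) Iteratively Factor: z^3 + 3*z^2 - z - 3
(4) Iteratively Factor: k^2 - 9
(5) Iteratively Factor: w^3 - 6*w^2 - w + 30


(1) = (h - 3)*(h^4 - 3*h^3 - 9*h^2 - 5*h) = (h - 3)*(h + 1)*(h^3 - 4*h^2 - 5*h) = (h - 5)*(h - 3)*(h + 1)*(h^2 + h) = h*(h - 5)*(h - 3)*(h + 1)*(h + 1)
(2) = (g - 4)*(g^3 - 3*g^2 - g + 3) = (g - 4)*(g - 1)*(g^2 - 2*g - 3) = (g - 4)*(g - 1)*(g + 1)*(g - 3)
(3) = (z + 1)*(z^2 + 2*z - 3) = (z - 1)*(z + 1)*(z + 3)
(4) = (k + 3)*(k - 3)
(5) = (w - 5)*(w^2 - w - 6) = (w - 5)*(w - 3)*(w + 2)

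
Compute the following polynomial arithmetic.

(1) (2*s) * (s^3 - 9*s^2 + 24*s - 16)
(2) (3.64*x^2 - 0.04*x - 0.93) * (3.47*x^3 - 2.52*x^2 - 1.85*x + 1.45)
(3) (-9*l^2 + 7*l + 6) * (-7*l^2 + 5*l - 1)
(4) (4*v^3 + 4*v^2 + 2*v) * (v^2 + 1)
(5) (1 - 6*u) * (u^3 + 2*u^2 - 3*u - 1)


(1) = 2*s^4 - 18*s^3 + 48*s^2 - 32*s
(2) = 12.6308*x^5 - 9.3116*x^4 - 9.8603*x^3 + 7.6956*x^2 + 1.6625*x - 1.3485
(3) = 63*l^4 - 94*l^3 + 2*l^2 + 23*l - 6
(4) = 4*v^5 + 4*v^4 + 6*v^3 + 4*v^2 + 2*v
(5) = -6*u^4 - 11*u^3 + 20*u^2 + 3*u - 1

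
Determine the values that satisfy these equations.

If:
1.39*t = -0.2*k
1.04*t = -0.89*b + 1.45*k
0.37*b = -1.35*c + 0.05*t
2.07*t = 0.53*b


Then:
b = 0.00
c = 0.00
k = 0.00
t = 0.00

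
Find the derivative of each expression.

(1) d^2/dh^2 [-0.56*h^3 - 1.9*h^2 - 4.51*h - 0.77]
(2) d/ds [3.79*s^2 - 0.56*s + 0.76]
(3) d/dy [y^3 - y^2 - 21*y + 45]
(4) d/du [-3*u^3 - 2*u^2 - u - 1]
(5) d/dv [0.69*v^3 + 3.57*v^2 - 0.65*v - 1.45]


(1) = -3.36*h - 3.8
(2) = 7.58*s - 0.56
(3) = 3*y^2 - 2*y - 21
(4) = -9*u^2 - 4*u - 1
(5) = 2.07*v^2 + 7.14*v - 0.65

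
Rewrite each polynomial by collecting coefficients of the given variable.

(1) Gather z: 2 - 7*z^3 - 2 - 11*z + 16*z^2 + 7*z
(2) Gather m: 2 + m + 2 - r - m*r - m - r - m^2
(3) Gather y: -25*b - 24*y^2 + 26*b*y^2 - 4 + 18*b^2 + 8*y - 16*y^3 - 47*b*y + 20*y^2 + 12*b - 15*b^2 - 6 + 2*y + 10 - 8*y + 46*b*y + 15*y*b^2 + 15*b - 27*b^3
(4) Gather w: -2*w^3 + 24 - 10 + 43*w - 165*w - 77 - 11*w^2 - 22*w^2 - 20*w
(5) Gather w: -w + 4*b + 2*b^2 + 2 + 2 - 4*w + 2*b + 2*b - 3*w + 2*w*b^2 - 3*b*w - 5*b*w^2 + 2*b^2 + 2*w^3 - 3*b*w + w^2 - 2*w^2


(1) = -7*z^3 + 16*z^2 - 4*z
(2) = -m^2 - m*r - 2*r + 4
(3) = -27*b^3 + 3*b^2 + 2*b - 16*y^3 + y^2*(26*b - 4) + y*(15*b^2 - b + 2)
(4) = -2*w^3 - 33*w^2 - 142*w - 63
(5) = 4*b^2 + 8*b + 2*w^3 + w^2*(-5*b - 1) + w*(2*b^2 - 6*b - 8) + 4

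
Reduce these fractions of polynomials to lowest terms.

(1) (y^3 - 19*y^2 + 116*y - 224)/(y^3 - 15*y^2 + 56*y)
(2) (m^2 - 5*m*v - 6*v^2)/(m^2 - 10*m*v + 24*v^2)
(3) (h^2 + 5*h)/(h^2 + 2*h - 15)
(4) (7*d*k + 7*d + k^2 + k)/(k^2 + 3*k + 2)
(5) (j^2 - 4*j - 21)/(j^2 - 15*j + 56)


(1) = (y - 4)/y
(2) = (-m - v)/(-m + 4*v)
(3) = h/(h - 3)
(4) = (7*d + k)/(k + 2)
(5) = (j + 3)/(j - 8)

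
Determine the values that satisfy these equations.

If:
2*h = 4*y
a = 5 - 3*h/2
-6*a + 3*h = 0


Then:
a = 5/4
h = 5/2
y = 5/4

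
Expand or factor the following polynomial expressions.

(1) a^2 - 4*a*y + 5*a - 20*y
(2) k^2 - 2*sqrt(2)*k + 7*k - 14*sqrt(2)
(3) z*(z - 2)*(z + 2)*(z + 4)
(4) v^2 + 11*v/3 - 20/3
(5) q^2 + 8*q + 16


(1) = (a + 5)*(a - 4*y)
(2) = (k + 7)*(k - 2*sqrt(2))
(3) = z^4 + 4*z^3 - 4*z^2 - 16*z
(4) = (v - 4/3)*(v + 5)
(5) = (q + 4)^2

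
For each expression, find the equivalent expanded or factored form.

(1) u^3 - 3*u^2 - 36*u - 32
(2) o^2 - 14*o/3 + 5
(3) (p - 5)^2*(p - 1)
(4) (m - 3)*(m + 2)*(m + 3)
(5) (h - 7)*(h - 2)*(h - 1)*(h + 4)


(1) = (u - 8)*(u + 1)*(u + 4)
(2) = (o - 3)*(o - 5/3)
(3) = p^3 - 11*p^2 + 35*p - 25
(4) = m^3 + 2*m^2 - 9*m - 18
(5) = h^4 - 6*h^3 - 17*h^2 + 78*h - 56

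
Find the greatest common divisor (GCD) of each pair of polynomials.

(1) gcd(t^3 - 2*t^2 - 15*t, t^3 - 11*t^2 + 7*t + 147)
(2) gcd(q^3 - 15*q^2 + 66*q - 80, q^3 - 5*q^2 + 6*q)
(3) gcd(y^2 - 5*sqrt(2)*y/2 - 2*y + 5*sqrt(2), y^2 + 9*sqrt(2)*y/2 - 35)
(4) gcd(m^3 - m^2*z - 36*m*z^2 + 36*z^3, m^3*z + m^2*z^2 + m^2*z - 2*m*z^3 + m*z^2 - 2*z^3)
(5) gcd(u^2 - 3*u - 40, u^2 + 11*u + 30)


(1) = t + 3
(2) = q - 2
(3) = gcd((y - 2)*(y - 5*sqrt(2)/2), (y - 5*sqrt(2)/2)*(y + 7*sqrt(2))) = y - 5*sqrt(2)/2
(4) = gcd((m - 6*z)*(m - z)*(m + 6*z), (m - z)*(m + 2*z)*(m*z + z)) = -m + z
(5) = u + 5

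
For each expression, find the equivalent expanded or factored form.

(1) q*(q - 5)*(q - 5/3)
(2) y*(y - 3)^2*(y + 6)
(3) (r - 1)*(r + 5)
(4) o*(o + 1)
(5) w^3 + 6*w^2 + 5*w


(1) = q^3 - 20*q^2/3 + 25*q/3
(2) = y^4 - 27*y^2 + 54*y
(3) = r^2 + 4*r - 5
(4) = o^2 + o
(5) = w*(w + 1)*(w + 5)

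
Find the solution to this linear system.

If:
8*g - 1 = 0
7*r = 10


Then:
g = 1/8
r = 10/7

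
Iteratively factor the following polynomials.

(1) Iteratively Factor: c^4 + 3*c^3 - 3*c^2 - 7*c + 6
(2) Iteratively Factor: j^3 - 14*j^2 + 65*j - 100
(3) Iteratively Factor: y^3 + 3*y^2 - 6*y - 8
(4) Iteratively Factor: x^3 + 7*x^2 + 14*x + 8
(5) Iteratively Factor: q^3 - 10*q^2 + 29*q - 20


(1) = (c + 2)*(c^3 + c^2 - 5*c + 3) = (c - 1)*(c + 2)*(c^2 + 2*c - 3) = (c - 1)*(c + 2)*(c + 3)*(c - 1)
(2) = (j - 5)*(j^2 - 9*j + 20) = (j - 5)^2*(j - 4)
(3) = (y + 4)*(y^2 - y - 2) = (y + 1)*(y + 4)*(y - 2)
(4) = (x + 4)*(x^2 + 3*x + 2) = (x + 1)*(x + 4)*(x + 2)
(5) = (q - 5)*(q^2 - 5*q + 4) = (q - 5)*(q - 1)*(q - 4)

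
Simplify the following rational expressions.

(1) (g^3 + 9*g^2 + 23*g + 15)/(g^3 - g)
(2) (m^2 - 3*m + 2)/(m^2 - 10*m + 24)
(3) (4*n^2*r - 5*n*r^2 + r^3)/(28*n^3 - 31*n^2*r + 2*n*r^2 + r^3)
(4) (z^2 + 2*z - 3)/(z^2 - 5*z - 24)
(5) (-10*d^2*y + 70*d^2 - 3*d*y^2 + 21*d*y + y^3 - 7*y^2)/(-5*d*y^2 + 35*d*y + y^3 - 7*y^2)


(1) = (g^2 + 8*g + 15)/(g^2 - g)
(2) = (m^2 - 3*m + 2)/(m^2 - 10*m + 24)
(3) = r/(7*n + r)
(4) = (z - 1)/(z - 8)
(5) = (2*d + y)/y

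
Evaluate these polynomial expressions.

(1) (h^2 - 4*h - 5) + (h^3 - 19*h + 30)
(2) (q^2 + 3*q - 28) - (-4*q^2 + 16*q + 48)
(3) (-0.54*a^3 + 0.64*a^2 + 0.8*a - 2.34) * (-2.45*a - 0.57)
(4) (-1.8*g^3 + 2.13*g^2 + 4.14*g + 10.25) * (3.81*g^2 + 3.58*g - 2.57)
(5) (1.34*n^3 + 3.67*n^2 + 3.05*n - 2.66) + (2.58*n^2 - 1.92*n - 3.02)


(1) = h^3 + h^2 - 23*h + 25
(2) = 5*q^2 - 13*q - 76
(3) = 1.323*a^4 - 1.2602*a^3 - 2.3248*a^2 + 5.277*a + 1.3338
(4) = -6.858*g^5 + 1.6713*g^4 + 28.0248*g^3 + 48.3996*g^2 + 26.0552*g - 26.3425
(5) = 1.34*n^3 + 6.25*n^2 + 1.13*n - 5.68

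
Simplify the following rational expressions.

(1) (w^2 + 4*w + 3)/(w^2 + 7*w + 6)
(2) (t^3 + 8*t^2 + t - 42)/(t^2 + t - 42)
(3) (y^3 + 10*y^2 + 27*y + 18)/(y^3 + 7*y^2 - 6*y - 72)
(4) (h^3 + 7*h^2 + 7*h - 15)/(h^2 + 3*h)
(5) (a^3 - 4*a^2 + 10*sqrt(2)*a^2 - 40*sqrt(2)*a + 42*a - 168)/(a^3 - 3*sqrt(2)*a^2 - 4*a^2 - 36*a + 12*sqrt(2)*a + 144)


(1) = (w + 3)/(w + 6)
(2) = (t^2 + t - 6)/(t - 6)
(3) = (y^2 + 4*y + 3)/(y^2 + y - 12)
(4) = (h^2 + 4*h - 5)/h
(5) = (a + 7*sqrt(2))/(a - 6*sqrt(2))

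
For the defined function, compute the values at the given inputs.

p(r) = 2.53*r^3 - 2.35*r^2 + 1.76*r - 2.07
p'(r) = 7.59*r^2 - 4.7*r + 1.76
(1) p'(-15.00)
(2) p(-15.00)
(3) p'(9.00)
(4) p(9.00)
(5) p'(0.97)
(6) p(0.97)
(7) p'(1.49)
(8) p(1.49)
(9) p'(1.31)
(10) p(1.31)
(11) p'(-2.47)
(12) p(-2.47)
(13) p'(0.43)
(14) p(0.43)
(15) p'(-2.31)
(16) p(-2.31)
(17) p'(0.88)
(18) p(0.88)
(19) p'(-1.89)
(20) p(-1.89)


(1) = 1780.01
(2) = -9095.97
(3) = 574.25
(4) = 1667.79
(5) = 4.34
(6) = -0.26
(7) = 11.61
(8) = 3.70
(9) = 8.63
(10) = 1.89
(11) = 59.67
(12) = -58.88
(13) = 1.14
(14) = -1.55
(15) = 53.12
(16) = -49.86
(17) = 3.50
(18) = -0.62
(19) = 37.76
(20) = -30.87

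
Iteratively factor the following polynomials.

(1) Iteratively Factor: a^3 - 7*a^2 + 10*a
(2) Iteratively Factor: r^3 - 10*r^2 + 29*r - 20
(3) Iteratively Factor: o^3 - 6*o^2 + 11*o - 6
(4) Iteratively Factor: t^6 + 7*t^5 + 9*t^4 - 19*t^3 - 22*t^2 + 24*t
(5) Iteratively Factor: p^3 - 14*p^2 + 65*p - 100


(1) = (a - 2)*(a^2 - 5*a) = a*(a - 2)*(a - 5)
(2) = (r - 5)*(r^2 - 5*r + 4) = (r - 5)*(r - 1)*(r - 4)
(3) = (o - 2)*(o^2 - 4*o + 3) = (o - 3)*(o - 2)*(o - 1)
(4) = (t + 2)*(t^5 + 5*t^4 - t^3 - 17*t^2 + 12*t) = (t - 1)*(t + 2)*(t^4 + 6*t^3 + 5*t^2 - 12*t) = (t - 1)*(t + 2)*(t + 3)*(t^3 + 3*t^2 - 4*t) = (t - 1)^2*(t + 2)*(t + 3)*(t^2 + 4*t) = (t - 1)^2*(t + 2)*(t + 3)*(t + 4)*(t)
(5) = (p - 5)*(p^2 - 9*p + 20) = (p - 5)^2*(p - 4)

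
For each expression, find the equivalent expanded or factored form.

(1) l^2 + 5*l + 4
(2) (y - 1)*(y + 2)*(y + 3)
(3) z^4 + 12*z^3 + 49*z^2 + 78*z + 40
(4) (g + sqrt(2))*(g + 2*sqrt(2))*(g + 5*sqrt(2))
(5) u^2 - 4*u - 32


(1) = (l + 1)*(l + 4)
(2) = y^3 + 4*y^2 + y - 6
(3) = (z + 1)*(z + 2)*(z + 4)*(z + 5)
(4) = g^3 + 8*sqrt(2)*g^2 + 34*g + 20*sqrt(2)
(5) = (u - 8)*(u + 4)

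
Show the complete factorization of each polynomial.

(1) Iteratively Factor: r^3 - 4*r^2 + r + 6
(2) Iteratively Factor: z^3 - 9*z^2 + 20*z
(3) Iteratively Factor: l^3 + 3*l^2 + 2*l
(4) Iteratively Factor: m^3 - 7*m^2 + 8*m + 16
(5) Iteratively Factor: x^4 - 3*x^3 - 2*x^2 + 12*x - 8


(1) = (r - 3)*(r^2 - r - 2) = (r - 3)*(r - 2)*(r + 1)
(2) = (z)*(z^2 - 9*z + 20) = z*(z - 4)*(z - 5)
(3) = (l)*(l^2 + 3*l + 2) = l*(l + 2)*(l + 1)
(4) = (m + 1)*(m^2 - 8*m + 16) = (m - 4)*(m + 1)*(m - 4)
(5) = (x - 1)*(x^3 - 2*x^2 - 4*x + 8) = (x - 1)*(x + 2)*(x^2 - 4*x + 4) = (x - 2)*(x - 1)*(x + 2)*(x - 2)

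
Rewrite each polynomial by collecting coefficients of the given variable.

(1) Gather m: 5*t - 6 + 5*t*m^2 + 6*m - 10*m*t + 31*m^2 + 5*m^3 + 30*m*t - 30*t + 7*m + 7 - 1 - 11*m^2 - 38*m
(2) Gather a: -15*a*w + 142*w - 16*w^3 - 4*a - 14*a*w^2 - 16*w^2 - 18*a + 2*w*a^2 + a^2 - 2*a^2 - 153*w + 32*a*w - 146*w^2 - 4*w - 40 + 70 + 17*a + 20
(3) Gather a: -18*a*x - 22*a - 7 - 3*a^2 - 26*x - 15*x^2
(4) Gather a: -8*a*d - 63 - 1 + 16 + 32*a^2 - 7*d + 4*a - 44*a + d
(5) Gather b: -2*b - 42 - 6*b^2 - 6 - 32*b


(1) = 5*m^3 + m^2*(5*t + 20) + m*(20*t - 25) - 25*t
(2) = a^2*(2*w - 1) + a*(-14*w^2 + 17*w - 5) - 16*w^3 - 162*w^2 - 15*w + 50
(3) = -3*a^2 + a*(-18*x - 22) - 15*x^2 - 26*x - 7
(4) = 32*a^2 + a*(-8*d - 40) - 6*d - 48
(5) = -6*b^2 - 34*b - 48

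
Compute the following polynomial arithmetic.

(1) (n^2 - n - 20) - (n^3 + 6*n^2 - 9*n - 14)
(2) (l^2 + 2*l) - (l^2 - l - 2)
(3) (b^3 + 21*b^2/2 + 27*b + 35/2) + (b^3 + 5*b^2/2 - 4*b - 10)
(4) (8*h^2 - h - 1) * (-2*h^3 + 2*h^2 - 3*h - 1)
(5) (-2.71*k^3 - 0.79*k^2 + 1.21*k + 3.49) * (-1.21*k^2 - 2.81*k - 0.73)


(1) = -n^3 - 5*n^2 + 8*n - 6
(2) = 3*l + 2
(3) = 2*b^3 + 13*b^2 + 23*b + 15/2
(4) = -16*h^5 + 18*h^4 - 24*h^3 - 7*h^2 + 4*h + 1
(5) = 3.2791*k^5 + 8.571*k^4 + 2.7341*k^3 - 7.0463*k^2 - 10.6902*k - 2.5477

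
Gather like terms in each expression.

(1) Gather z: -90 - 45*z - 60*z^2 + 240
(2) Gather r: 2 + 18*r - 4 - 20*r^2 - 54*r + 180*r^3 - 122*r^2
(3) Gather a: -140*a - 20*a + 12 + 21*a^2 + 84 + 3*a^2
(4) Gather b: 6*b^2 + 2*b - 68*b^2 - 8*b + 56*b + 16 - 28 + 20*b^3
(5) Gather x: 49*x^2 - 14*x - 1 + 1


(1) = -60*z^2 - 45*z + 150
(2) = 180*r^3 - 142*r^2 - 36*r - 2
(3) = 24*a^2 - 160*a + 96
(4) = 20*b^3 - 62*b^2 + 50*b - 12
(5) = 49*x^2 - 14*x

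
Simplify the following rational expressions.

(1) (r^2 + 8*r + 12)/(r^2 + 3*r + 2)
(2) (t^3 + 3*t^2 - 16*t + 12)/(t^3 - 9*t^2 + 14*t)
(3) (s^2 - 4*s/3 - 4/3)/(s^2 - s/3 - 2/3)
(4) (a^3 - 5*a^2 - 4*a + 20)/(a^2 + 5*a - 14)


(1) = (r + 6)/(r + 1)
(2) = (t^2 + 5*t - 6)/(t^2 - 7*t)
(3) = (s - 2)/(s - 1)
(4) = (a^2 - 3*a - 10)/(a + 7)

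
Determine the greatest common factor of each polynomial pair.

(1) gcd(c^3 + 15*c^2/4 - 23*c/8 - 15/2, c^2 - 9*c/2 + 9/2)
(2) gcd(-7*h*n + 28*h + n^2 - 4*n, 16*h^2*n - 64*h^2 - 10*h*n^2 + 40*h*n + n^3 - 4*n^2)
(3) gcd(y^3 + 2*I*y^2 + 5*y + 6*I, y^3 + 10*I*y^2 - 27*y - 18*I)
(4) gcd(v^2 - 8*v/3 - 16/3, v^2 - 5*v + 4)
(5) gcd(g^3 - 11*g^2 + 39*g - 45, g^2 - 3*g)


(1) = c - 3/2
(2) = n - 4
(3) = gcd((y - 2*I)*(y + I)*(y + 3*I), (y + I)*(y + 3*I)*(y + 6*I)) = y^2 + 4*I*y - 3
(4) = gcd((v - 4)*(v + 4/3), (v - 4)*(v - 1)) = v - 4
(5) = gcd((g - 5)*(g - 3)^2, g*(g - 3)) = g - 3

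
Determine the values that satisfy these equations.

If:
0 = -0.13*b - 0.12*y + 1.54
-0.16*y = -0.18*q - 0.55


Then:
b = 11.8461538461538 - 0.923076923076923*y
q = 0.888888888888889*y - 3.05555555555556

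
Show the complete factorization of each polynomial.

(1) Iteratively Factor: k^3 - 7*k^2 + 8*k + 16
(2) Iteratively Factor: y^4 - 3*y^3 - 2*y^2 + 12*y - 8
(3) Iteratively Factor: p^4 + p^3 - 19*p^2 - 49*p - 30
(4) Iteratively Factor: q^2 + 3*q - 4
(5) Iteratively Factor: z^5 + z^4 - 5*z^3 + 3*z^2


(1) = (k + 1)*(k^2 - 8*k + 16) = (k - 4)*(k + 1)*(k - 4)
(2) = (y + 2)*(y^3 - 5*y^2 + 8*y - 4) = (y - 2)*(y + 2)*(y^2 - 3*y + 2) = (y - 2)*(y - 1)*(y + 2)*(y - 2)
(3) = (p + 2)*(p^3 - p^2 - 17*p - 15) = (p + 1)*(p + 2)*(p^2 - 2*p - 15) = (p - 5)*(p + 1)*(p + 2)*(p + 3)
(4) = (q - 1)*(q + 4)
(5) = (z - 1)*(z^4 + 2*z^3 - 3*z^2) = z*(z - 1)*(z^3 + 2*z^2 - 3*z) = z*(z - 1)*(z + 3)*(z^2 - z) = z*(z - 1)^2*(z + 3)*(z)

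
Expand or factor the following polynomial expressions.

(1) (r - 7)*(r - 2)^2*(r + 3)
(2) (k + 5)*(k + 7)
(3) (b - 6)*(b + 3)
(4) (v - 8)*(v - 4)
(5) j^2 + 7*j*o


(1) = r^4 - 8*r^3 - r^2 + 68*r - 84
(2) = k^2 + 12*k + 35
(3) = b^2 - 3*b - 18
(4) = v^2 - 12*v + 32
(5) = j*(j + 7*o)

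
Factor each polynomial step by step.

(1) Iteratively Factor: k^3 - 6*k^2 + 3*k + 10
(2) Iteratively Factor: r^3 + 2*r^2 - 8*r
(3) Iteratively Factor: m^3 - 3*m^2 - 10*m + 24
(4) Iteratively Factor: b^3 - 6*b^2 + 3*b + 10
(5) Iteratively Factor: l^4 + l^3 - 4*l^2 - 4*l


(1) = (k - 5)*(k^2 - k - 2) = (k - 5)*(k - 2)*(k + 1)
(2) = (r)*(r^2 + 2*r - 8) = r*(r - 2)*(r + 4)
(3) = (m + 3)*(m^2 - 6*m + 8) = (m - 2)*(m + 3)*(m - 4)
(4) = (b - 5)*(b^2 - b - 2) = (b - 5)*(b - 2)*(b + 1)
(5) = (l - 2)*(l^3 + 3*l^2 + 2*l) = (l - 2)*(l + 1)*(l^2 + 2*l) = (l - 2)*(l + 1)*(l + 2)*(l)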